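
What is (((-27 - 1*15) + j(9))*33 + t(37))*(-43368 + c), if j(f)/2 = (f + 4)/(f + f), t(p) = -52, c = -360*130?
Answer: 125363576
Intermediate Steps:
c = -46800
j(f) = (4 + f)/f (j(f) = 2*((f + 4)/(f + f)) = 2*((4 + f)/((2*f))) = 2*((4 + f)*(1/(2*f))) = 2*((4 + f)/(2*f)) = (4 + f)/f)
(((-27 - 1*15) + j(9))*33 + t(37))*(-43368 + c) = (((-27 - 1*15) + (4 + 9)/9)*33 - 52)*(-43368 - 46800) = (((-27 - 15) + (1/9)*13)*33 - 52)*(-90168) = ((-42 + 13/9)*33 - 52)*(-90168) = (-365/9*33 - 52)*(-90168) = (-4015/3 - 52)*(-90168) = -4171/3*(-90168) = 125363576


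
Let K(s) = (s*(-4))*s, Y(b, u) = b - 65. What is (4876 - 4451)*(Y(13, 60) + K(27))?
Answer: -1261400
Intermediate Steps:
Y(b, u) = -65 + b
K(s) = -4*s² (K(s) = (-4*s)*s = -4*s²)
(4876 - 4451)*(Y(13, 60) + K(27)) = (4876 - 4451)*((-65 + 13) - 4*27²) = 425*(-52 - 4*729) = 425*(-52 - 2916) = 425*(-2968) = -1261400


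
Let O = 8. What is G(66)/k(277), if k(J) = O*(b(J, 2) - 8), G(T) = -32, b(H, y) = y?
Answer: ⅔ ≈ 0.66667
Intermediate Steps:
k(J) = -48 (k(J) = 8*(2 - 8) = 8*(-6) = -48)
G(66)/k(277) = -32/(-48) = -32*(-1/48) = ⅔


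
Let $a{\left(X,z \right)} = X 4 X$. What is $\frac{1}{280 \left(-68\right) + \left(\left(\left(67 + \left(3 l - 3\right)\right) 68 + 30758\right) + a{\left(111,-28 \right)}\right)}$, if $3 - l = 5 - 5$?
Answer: $\frac{1}{65966} \approx 1.5159 \cdot 10^{-5}$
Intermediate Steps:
$l = 3$ ($l = 3 - \left(5 - 5\right) = 3 - 0 = 3 + 0 = 3$)
$a{\left(X,z \right)} = 4 X^{2}$ ($a{\left(X,z \right)} = 4 X X = 4 X^{2}$)
$\frac{1}{280 \left(-68\right) + \left(\left(\left(67 + \left(3 l - 3\right)\right) 68 + 30758\right) + a{\left(111,-28 \right)}\right)} = \frac{1}{280 \left(-68\right) + \left(\left(\left(67 + \left(3 \cdot 3 - 3\right)\right) 68 + 30758\right) + 4 \cdot 111^{2}\right)} = \frac{1}{-19040 + \left(\left(\left(67 + \left(9 - 3\right)\right) 68 + 30758\right) + 4 \cdot 12321\right)} = \frac{1}{-19040 + \left(\left(\left(67 + 6\right) 68 + 30758\right) + 49284\right)} = \frac{1}{-19040 + \left(\left(73 \cdot 68 + 30758\right) + 49284\right)} = \frac{1}{-19040 + \left(\left(4964 + 30758\right) + 49284\right)} = \frac{1}{-19040 + \left(35722 + 49284\right)} = \frac{1}{-19040 + 85006} = \frac{1}{65966}$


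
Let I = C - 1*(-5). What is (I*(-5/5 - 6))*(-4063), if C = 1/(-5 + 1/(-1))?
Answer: 824789/6 ≈ 1.3746e+5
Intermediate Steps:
C = -⅙ (C = 1/(-5 + 1*(-1)) = 1/(-5 - 1) = 1/(-6) = -⅙ ≈ -0.16667)
I = 29/6 (I = -⅙ - 1*(-5) = -⅙ + 5 = 29/6 ≈ 4.8333)
(I*(-5/5 - 6))*(-4063) = (29*(-5/5 - 6)/6)*(-4063) = (29*(-5*⅕ - 6)/6)*(-4063) = (29*(-1 - 6)/6)*(-4063) = ((29/6)*(-7))*(-4063) = -203/6*(-4063) = 824789/6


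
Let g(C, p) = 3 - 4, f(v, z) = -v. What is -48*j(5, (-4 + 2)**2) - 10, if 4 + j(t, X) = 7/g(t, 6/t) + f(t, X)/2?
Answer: 638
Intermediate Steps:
g(C, p) = -1
j(t, X) = -11 - t/2 (j(t, X) = -4 + (7/(-1) - t/2) = -4 + (7*(-1) - t*(1/2)) = -4 + (-7 - t/2) = -11 - t/2)
-48*j(5, (-4 + 2)**2) - 10 = -48*(-11 - 1/2*5) - 10 = -48*(-11 - 5/2) - 10 = -48*(-27/2) - 10 = 648 - 10 = 638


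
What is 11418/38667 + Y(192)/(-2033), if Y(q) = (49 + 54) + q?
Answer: 3935343/26203337 ≈ 0.15018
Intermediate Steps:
Y(q) = 103 + q
11418/38667 + Y(192)/(-2033) = 11418/38667 + (103 + 192)/(-2033) = 11418*(1/38667) + 295*(-1/2033) = 3806/12889 - 295/2033 = 3935343/26203337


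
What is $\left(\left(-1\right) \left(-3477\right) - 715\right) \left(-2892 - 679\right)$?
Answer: $-9863102$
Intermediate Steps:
$\left(\left(-1\right) \left(-3477\right) - 715\right) \left(-2892 - 679\right) = \left(3477 - 715\right) \left(-3571\right) = 2762 \left(-3571\right) = -9863102$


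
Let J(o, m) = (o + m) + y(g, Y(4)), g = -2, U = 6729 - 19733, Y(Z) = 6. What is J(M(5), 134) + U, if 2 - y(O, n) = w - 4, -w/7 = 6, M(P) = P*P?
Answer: -12797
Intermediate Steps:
M(P) = P**2
U = -13004
w = -42 (w = -7*6 = -42)
y(O, n) = 48 (y(O, n) = 2 - (-42 - 4) = 2 - 1*(-46) = 2 + 46 = 48)
J(o, m) = 48 + m + o (J(o, m) = (o + m) + 48 = (m + o) + 48 = 48 + m + o)
J(M(5), 134) + U = (48 + 134 + 5**2) - 13004 = (48 + 134 + 25) - 13004 = 207 - 13004 = -12797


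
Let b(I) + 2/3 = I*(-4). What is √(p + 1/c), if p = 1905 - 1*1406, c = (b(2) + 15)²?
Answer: 2*√45037/19 ≈ 22.339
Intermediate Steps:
b(I) = -⅔ - 4*I (b(I) = -⅔ + I*(-4) = -⅔ - 4*I)
c = 361/9 (c = ((-⅔ - 4*2) + 15)² = ((-⅔ - 8) + 15)² = (-26/3 + 15)² = (19/3)² = 361/9 ≈ 40.111)
p = 499 (p = 1905 - 1406 = 499)
√(p + 1/c) = √(499 + 1/(361/9)) = √(499 + 9/361) = √(180148/361) = 2*√45037/19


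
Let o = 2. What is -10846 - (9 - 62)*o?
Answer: -10740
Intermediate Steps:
-10846 - (9 - 62)*o = -10846 - (9 - 62)*2 = -10846 - (-53)*2 = -10846 - 1*(-106) = -10846 + 106 = -10740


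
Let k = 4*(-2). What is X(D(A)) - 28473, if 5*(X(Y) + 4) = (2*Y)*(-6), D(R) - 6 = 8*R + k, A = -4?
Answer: -141977/5 ≈ -28395.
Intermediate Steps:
k = -8
D(R) = -2 + 8*R (D(R) = 6 + (8*R - 8) = 6 + (-8 + 8*R) = -2 + 8*R)
X(Y) = -4 - 12*Y/5 (X(Y) = -4 + ((2*Y)*(-6))/5 = -4 + (-12*Y)/5 = -4 - 12*Y/5)
X(D(A)) - 28473 = (-4 - 12*(-2 + 8*(-4))/5) - 28473 = (-4 - 12*(-2 - 32)/5) - 28473 = (-4 - 12/5*(-34)) - 28473 = (-4 + 408/5) - 28473 = 388/5 - 28473 = -141977/5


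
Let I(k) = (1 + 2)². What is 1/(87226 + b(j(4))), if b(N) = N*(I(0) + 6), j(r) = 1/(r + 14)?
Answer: 6/523361 ≈ 1.1464e-5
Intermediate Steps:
j(r) = 1/(14 + r)
I(k) = 9 (I(k) = 3² = 9)
b(N) = 15*N (b(N) = N*(9 + 6) = N*15 = 15*N)
1/(87226 + b(j(4))) = 1/(87226 + 15/(14 + 4)) = 1/(87226 + 15/18) = 1/(87226 + 15*(1/18)) = 1/(87226 + ⅚) = 1/(523361/6) = 6/523361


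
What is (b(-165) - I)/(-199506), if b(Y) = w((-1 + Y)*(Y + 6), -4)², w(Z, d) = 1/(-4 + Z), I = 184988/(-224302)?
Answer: -1651686942809/399551978065003400 ≈ -4.1338e-6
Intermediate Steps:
I = -92494/112151 (I = 184988*(-1/224302) = -92494/112151 ≈ -0.82473)
b(Y) = (-4 + (-1 + Y)*(6 + Y))⁻² (b(Y) = (1/(-4 + (-1 + Y)*(Y + 6)))² = (1/(-4 + (-1 + Y)*(6 + Y)))² = (-4 + (-1 + Y)*(6 + Y))⁻²)
(b(-165) - I)/(-199506) = ((-10 + (-165)² + 5*(-165))⁻² - 1*(-92494/112151))/(-199506) = ((-10 + 27225 - 825)⁻² + 92494/112151)*(-1/199506) = (26390⁻² + 92494/112151)*(-1/199506) = (1/696432100 + 92494/112151)*(-1/199506) = (4955060828427/6008119726700)*(-1/199506) = -1651686942809/399551978065003400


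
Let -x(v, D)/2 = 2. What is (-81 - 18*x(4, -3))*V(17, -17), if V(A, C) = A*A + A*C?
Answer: 0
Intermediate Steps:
V(A, C) = A**2 + A*C
x(v, D) = -4 (x(v, D) = -2*2 = -4)
(-81 - 18*x(4, -3))*V(17, -17) = (-81 - 18*(-4))*(17*(17 - 17)) = (-81 + 72)*(17*0) = -9*0 = 0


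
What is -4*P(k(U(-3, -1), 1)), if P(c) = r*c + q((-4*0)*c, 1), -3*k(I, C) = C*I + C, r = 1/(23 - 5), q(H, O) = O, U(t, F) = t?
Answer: -112/27 ≈ -4.1481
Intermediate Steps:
r = 1/18 ≈ 0.055556
k(I, C) = -C/3 - C*I/3 (k(I, C) = -(C*I + C)/3 = -(C + C*I)/3 = -C/3 - C*I/3)
P(c) = 1 + c/18 (P(c) = c/18 + 1 = 1 + c/18)
-4*P(k(U(-3, -1), 1)) = -4*(1 + (-1/3*1*(1 - 3))/18) = -4*(1 + (-1/3*1*(-2))/18) = -4*(1 + (1/18)*(2/3)) = -4*(1 + 1/27) = -4*28/27 = -112/27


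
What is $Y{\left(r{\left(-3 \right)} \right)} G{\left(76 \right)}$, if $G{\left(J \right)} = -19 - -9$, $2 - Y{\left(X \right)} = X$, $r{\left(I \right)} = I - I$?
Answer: $-20$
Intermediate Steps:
$r{\left(I \right)} = 0$
$Y{\left(X \right)} = 2 - X$
$G{\left(J \right)} = -10$ ($G{\left(J \right)} = -19 + 9 = -10$)
$Y{\left(r{\left(-3 \right)} \right)} G{\left(76 \right)} = \left(2 - 0\right) \left(-10\right) = \left(2 + 0\right) \left(-10\right) = 2 \left(-10\right) = -20$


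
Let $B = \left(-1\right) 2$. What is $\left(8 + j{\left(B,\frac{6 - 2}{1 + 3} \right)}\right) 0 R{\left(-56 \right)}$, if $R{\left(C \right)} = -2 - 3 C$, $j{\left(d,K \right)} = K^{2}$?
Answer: $0$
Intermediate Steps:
$B = -2$
$\left(8 + j{\left(B,\frac{6 - 2}{1 + 3} \right)}\right) 0 R{\left(-56 \right)} = \left(8 + \left(\frac{6 - 2}{1 + 3}\right)^{2}\right) 0 \left(-2 - -168\right) = \left(8 + \left(\frac{4}{4}\right)^{2}\right) 0 \left(-2 + 168\right) = \left(8 + \left(4 \cdot \frac{1}{4}\right)^{2}\right) 0 \cdot 166 = \left(8 + 1^{2}\right) 0 \cdot 166 = \left(8 + 1\right) 0 \cdot 166 = 9 \cdot 0 \cdot 166 = 0 \cdot 166 = 0$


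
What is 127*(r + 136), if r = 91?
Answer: 28829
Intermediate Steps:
127*(r + 136) = 127*(91 + 136) = 127*227 = 28829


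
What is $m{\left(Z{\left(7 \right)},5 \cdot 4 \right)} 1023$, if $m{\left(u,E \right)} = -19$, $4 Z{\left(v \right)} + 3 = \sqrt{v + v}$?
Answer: $-19437$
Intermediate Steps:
$Z{\left(v \right)} = - \frac{3}{4} + \frac{\sqrt{2} \sqrt{v}}{4}$ ($Z{\left(v \right)} = - \frac{3}{4} + \frac{\sqrt{v + v}}{4} = - \frac{3}{4} + \frac{\sqrt{2 v}}{4} = - \frac{3}{4} + \frac{\sqrt{2} \sqrt{v}}{4}$)
$m{\left(Z{\left(7 \right)},5 \cdot 4 \right)} 1023 = \left(-19\right) 1023 = -19437$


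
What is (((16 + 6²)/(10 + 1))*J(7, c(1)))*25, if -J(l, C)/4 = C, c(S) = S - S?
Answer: 0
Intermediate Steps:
c(S) = 0
J(l, C) = -4*C
(((16 + 6²)/(10 + 1))*J(7, c(1)))*25 = (((16 + 6²)/(10 + 1))*(-4*0))*25 = (((16 + 36)/11)*0)*25 = ((52*(1/11))*0)*25 = ((52/11)*0)*25 = 0*25 = 0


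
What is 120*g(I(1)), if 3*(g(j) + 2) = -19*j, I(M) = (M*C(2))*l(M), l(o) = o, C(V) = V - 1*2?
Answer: -240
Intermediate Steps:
C(V) = -2 + V (C(V) = V - 2 = -2 + V)
I(M) = 0 (I(M) = (M*(-2 + 2))*M = (M*0)*M = 0*M = 0)
g(j) = -2 - 19*j/3 (g(j) = -2 + (-19*j)/3 = -2 - 19*j/3)
120*g(I(1)) = 120*(-2 - 19/3*0) = 120*(-2 + 0) = 120*(-2) = -240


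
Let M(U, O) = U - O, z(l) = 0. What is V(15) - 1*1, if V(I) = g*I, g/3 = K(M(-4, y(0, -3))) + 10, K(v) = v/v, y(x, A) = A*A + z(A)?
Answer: 494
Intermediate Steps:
y(x, A) = A² (y(x, A) = A*A + 0 = A² + 0 = A²)
K(v) = 1
g = 33 (g = 3*(1 + 10) = 3*11 = 33)
V(I) = 33*I
V(15) - 1*1 = 33*15 - 1*1 = 495 - 1 = 494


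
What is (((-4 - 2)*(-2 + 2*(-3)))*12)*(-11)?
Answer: -6336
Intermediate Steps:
(((-4 - 2)*(-2 + 2*(-3)))*12)*(-11) = (-6*(-2 - 6)*12)*(-11) = (-6*(-8)*12)*(-11) = (48*12)*(-11) = 576*(-11) = -6336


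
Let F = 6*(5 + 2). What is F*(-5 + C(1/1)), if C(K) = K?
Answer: -168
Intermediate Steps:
F = 42 (F = 6*7 = 42)
F*(-5 + C(1/1)) = 42*(-5 + 1/1) = 42*(-5 + 1) = 42*(-4) = -168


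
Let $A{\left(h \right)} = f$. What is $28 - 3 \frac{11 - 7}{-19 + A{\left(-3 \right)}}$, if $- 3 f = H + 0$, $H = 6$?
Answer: $\frac{200}{7} \approx 28.571$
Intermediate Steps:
$f = -2$ ($f = - \frac{6 + 0}{3} = \left(- \frac{1}{3}\right) 6 = -2$)
$A{\left(h \right)} = -2$
$28 - 3 \frac{11 - 7}{-19 + A{\left(-3 \right)}} = 28 - 3 \frac{11 - 7}{-19 - 2} = 28 - 3 \frac{4}{-21} = 28 - 3 \cdot 4 \left(- \frac{1}{21}\right) = 28 - - \frac{4}{7} = 28 + \frac{4}{7} = \frac{200}{7}$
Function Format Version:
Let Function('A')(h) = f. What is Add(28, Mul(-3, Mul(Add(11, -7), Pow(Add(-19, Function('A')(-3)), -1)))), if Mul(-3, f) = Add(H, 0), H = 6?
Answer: Rational(200, 7) ≈ 28.571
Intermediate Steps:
f = -2 (f = Mul(Rational(-1, 3), Add(6, 0)) = Mul(Rational(-1, 3), 6) = -2)
Function('A')(h) = -2
Add(28, Mul(-3, Mul(Add(11, -7), Pow(Add(-19, Function('A')(-3)), -1)))) = Add(28, Mul(-3, Mul(Add(11, -7), Pow(Add(-19, -2), -1)))) = Add(28, Mul(-3, Mul(4, Pow(-21, -1)))) = Add(28, Mul(-3, Mul(4, Rational(-1, 21)))) = Add(28, Mul(-3, Rational(-4, 21))) = Add(28, Rational(4, 7)) = Rational(200, 7)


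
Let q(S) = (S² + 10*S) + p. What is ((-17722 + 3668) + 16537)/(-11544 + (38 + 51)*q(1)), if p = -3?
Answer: -2483/10832 ≈ -0.22923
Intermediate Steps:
q(S) = -3 + S² + 10*S (q(S) = (S² + 10*S) - 3 = -3 + S² + 10*S)
((-17722 + 3668) + 16537)/(-11544 + (38 + 51)*q(1)) = ((-17722 + 3668) + 16537)/(-11544 + (38 + 51)*(-3 + 1² + 10*1)) = (-14054 + 16537)/(-11544 + 89*(-3 + 1 + 10)) = 2483/(-11544 + 89*8) = 2483/(-11544 + 712) = 2483/(-10832) = 2483*(-1/10832) = -2483/10832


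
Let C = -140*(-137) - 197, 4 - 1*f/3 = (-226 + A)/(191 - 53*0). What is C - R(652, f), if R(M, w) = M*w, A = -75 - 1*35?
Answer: 1474153/191 ≈ 7718.1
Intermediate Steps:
A = -110 (A = -75 - 35 = -110)
f = 3300/191 (f = 12 - 3*(-226 - 110)/(191 - 53*0) = 12 - (-1008)/(191 + 0) = 12 - (-1008)/191 = 12 - 3*(-336/191) = 12 + 1008/191 = 3300/191 ≈ 17.277)
C = 18983 (C = 19180 - 197 = 18983)
C - R(652, f) = 18983 - 652*3300/191 = 18983 - 1*2151600/191 = 18983 - 2151600/191 = 1474153/191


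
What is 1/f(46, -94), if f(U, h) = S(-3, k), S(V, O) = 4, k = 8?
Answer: 1/4 ≈ 0.25000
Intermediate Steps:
f(U, h) = 4
1/f(46, -94) = 1/4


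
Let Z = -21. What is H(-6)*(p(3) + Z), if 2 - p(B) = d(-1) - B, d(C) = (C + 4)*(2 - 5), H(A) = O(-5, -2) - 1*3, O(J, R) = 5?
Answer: -14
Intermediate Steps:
H(A) = 2 (H(A) = 5 - 1*3 = 5 - 3 = 2)
d(C) = -12 - 3*C (d(C) = (4 + C)*(-3) = -12 - 3*C)
p(B) = 11 + B (p(B) = 2 - ((-12 - 3*(-1)) - B) = 2 - ((-12 + 3) - B) = 2 - (-9 - B) = 2 + (9 + B) = 11 + B)
H(-6)*(p(3) + Z) = 2*((11 + 3) - 21) = 2*(14 - 21) = 2*(-7) = -14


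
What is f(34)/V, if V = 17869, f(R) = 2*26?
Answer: 52/17869 ≈ 0.0029101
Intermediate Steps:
f(R) = 52
f(34)/V = 52/17869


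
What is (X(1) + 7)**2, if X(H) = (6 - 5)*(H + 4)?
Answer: 144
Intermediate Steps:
X(H) = 4 + H (X(H) = 1*(4 + H) = 4 + H)
(X(1) + 7)**2 = ((4 + 1) + 7)**2 = (5 + 7)**2 = 12**2 = 144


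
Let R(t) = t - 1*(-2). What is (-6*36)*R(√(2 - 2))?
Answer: -432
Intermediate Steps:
R(t) = 2 + t (R(t) = t + 2 = 2 + t)
(-6*36)*R(√(2 - 2)) = (-6*36)*(2 + √(2 - 2)) = -216*(2 + √0) = -216*(2 + 0) = -216*2 = -432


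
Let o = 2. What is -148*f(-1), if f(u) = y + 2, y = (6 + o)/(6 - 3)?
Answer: -2072/3 ≈ -690.67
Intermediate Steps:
y = 8/3 (y = (6 + 2)/(6 - 3) = 8/3 ≈ 2.6667)
f(u) = 14/3 (f(u) = 8/3 + 2 = 14/3)
-148*f(-1) = -148*14/3 = -2072/3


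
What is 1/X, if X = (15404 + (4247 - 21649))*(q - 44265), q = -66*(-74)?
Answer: 1/78683238 ≈ 1.2709e-8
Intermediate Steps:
q = 4884
X = 78683238 (X = (15404 + (4247 - 21649))*(4884 - 44265) = (15404 - 17402)*(-39381) = -1998*(-39381) = 78683238)
1/X = 1/78683238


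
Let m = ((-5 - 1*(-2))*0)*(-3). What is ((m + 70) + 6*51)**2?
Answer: 141376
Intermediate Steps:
m = 0 (m = ((-5 + 2)*0)*(-3) = -3*0*(-3) = 0*(-3) = 0)
((m + 70) + 6*51)**2 = ((0 + 70) + 6*51)**2 = (70 + 306)**2 = 376**2 = 141376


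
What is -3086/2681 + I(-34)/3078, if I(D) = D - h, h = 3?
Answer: -9597905/8252118 ≈ -1.1631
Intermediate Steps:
I(D) = -3 + D (I(D) = D - 1*3 = D - 3 = -3 + D)
-3086/2681 + I(-34)/3078 = -3086/2681 + (-3 - 34)/3078 = -3086*1/2681 - 37*1/3078 = -3086/2681 - 37/3078 = -9597905/8252118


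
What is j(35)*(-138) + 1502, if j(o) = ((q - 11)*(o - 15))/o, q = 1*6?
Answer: 13274/7 ≈ 1896.3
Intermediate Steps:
q = 6
j(o) = (75 - 5*o)/o (j(o) = ((6 - 11)*(o - 15))/o = (-5*(-15 + o))/o = (75 - 5*o)/o)
j(35)*(-138) + 1502 = (-5 + 75/35)*(-138) + 1502 = (-5 + 75*(1/35))*(-138) + 1502 = (-5 + 15/7)*(-138) + 1502 = -20/7*(-138) + 1502 = 2760/7 + 1502 = 13274/7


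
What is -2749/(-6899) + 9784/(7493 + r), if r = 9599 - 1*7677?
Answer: 93381651/64954085 ≈ 1.4377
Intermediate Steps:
r = 1922 (r = 9599 - 7677 = 1922)
-2749/(-6899) + 9784/(7493 + r) = -2749/(-6899) + 9784/(7493 + 1922) = -2749*(-1/6899) + 9784/9415 = 2749/6899 + 9784*(1/9415) = 2749/6899 + 9784/9415 = 93381651/64954085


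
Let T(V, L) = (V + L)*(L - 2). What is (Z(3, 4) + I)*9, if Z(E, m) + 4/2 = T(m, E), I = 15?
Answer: 180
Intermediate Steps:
T(V, L) = (-2 + L)*(L + V) (T(V, L) = (L + V)*(-2 + L) = (-2 + L)*(L + V))
Z(E, m) = -2 + E**2 - 2*E - 2*m + E*m (Z(E, m) = -2 + (E**2 - 2*E - 2*m + E*m) = -2 + E**2 - 2*E - 2*m + E*m)
(Z(3, 4) + I)*9 = ((-2 + 3**2 - 2*3 - 2*4 + 3*4) + 15)*9 = ((-2 + 9 - 6 - 8 + 12) + 15)*9 = (5 + 15)*9 = 20*9 = 180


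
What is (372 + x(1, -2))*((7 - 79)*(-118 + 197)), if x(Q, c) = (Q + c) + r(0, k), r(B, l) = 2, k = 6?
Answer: -2121624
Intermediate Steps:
x(Q, c) = 2 + Q + c (x(Q, c) = (Q + c) + 2 = 2 + Q + c)
(372 + x(1, -2))*((7 - 79)*(-118 + 197)) = (372 + (2 + 1 - 2))*((7 - 79)*(-118 + 197)) = (372 + 1)*(-72*79) = 373*(-5688) = -2121624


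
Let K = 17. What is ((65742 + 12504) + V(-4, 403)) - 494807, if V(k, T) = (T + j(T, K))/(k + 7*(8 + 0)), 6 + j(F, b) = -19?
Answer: -10830397/26 ≈ -4.1655e+5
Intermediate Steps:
j(F, b) = -25 (j(F, b) = -6 - 19 = -25)
V(k, T) = (-25 + T)/(56 + k) (V(k, T) = (T - 25)/(k + 7*(8 + 0)) = (-25 + T)/(k + 7*8) = (-25 + T)/(k + 56) = (-25 + T)/(56 + k))
((65742 + 12504) + V(-4, 403)) - 494807 = ((65742 + 12504) + (-25 + 403)/(56 - 4)) - 494807 = (78246 + 378/52) - 494807 = (78246 + (1/52)*378) - 494807 = (78246 + 189/26) - 494807 = 2034585/26 - 494807 = -10830397/26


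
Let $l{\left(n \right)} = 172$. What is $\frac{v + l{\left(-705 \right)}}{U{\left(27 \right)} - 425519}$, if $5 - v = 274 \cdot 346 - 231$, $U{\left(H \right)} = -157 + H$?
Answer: $\frac{94396}{425649} \approx 0.22177$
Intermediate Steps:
$v = -94568$ ($v = 5 - \left(274 \cdot 346 - 231\right) = 5 - \left(94804 - 231\right) = 5 - 94573 = -94568$)
$\frac{v + l{\left(-705 \right)}}{U{\left(27 \right)} - 425519} = \frac{-94568 + 172}{\left(-157 + 27\right) - 425519} = - \frac{94396}{-130 - 425519} = - \frac{94396}{-425649} = \left(-94396\right) \left(- \frac{1}{425649}\right) = \frac{94396}{425649}$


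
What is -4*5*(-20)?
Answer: 400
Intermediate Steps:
-4*5*(-20) = -20*(-20) = 400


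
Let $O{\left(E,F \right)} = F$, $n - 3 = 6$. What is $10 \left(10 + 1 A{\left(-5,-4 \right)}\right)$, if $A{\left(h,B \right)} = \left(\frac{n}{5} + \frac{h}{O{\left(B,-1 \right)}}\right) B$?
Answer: $-172$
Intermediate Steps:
$n = 9$ ($n = 3 + 6 = 9$)
$A{\left(h,B \right)} = B \left(\frac{9}{5} - h\right)$ ($A{\left(h,B \right)} = \left(\frac{9}{5} + \frac{h}{-1}\right) B = \left(9 \cdot \frac{1}{5} + h \left(-1\right)\right) B = \left(\frac{9}{5} - h\right) B = B \left(\frac{9}{5} - h\right)$)
$10 \left(10 + 1 A{\left(-5,-4 \right)}\right) = 10 \left(10 + 1 \cdot \frac{1}{5} \left(-4\right) \left(9 - -25\right)\right) = 10 \left(10 + 1 \cdot \frac{1}{5} \left(-4\right) \left(9 + 25\right)\right) = 10 \left(10 + 1 \cdot \frac{1}{5} \left(-4\right) 34\right) = 10 \left(10 + 1 \left(- \frac{136}{5}\right)\right) = 10 \left(10 - \frac{136}{5}\right) = 10 \left(- \frac{86}{5}\right) = -172$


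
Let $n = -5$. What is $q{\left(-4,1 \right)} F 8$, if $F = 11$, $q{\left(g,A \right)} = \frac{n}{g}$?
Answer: $110$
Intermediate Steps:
$q{\left(g,A \right)} = - \frac{5}{g}$
$q{\left(-4,1 \right)} F 8 = - \frac{5}{-4} \cdot 11 \cdot 8 = \left(-5\right) \left(- \frac{1}{4}\right) 11 \cdot 8 = \frac{5}{4} \cdot 11 \cdot 8 = \frac{55}{4} \cdot 8 = 110$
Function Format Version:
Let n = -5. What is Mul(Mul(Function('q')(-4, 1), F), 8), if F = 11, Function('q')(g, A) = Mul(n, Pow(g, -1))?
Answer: 110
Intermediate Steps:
Function('q')(g, A) = Mul(-5, Pow(g, -1))
Mul(Mul(Function('q')(-4, 1), F), 8) = Mul(Mul(Mul(-5, Pow(-4, -1)), 11), 8) = Mul(Mul(Mul(-5, Rational(-1, 4)), 11), 8) = Mul(Mul(Rational(5, 4), 11), 8) = Mul(Rational(55, 4), 8) = 110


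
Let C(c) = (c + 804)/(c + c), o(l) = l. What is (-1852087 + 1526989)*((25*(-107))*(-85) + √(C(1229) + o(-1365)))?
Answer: -73919157750 - 162549*I*√8242010746/1229 ≈ -7.3919e+10 - 1.2007e+7*I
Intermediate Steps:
C(c) = (804 + c)/(2*c) (C(c) = (804 + c)/((2*c)) = (804 + c)*(1/(2*c)) = (804 + c)/(2*c))
(-1852087 + 1526989)*((25*(-107))*(-85) + √(C(1229) + o(-1365))) = (-1852087 + 1526989)*((25*(-107))*(-85) + √((½)*(804 + 1229)/1229 - 1365)) = -325098*(-2675*(-85) + √((½)*(1/1229)*2033 - 1365)) = -325098*(227375 + √(2033/2458 - 1365)) = -325098*(227375 + √(-3353137/2458)) = -325098*(227375 + I*√8242010746/2458) = -73919157750 - 162549*I*√8242010746/1229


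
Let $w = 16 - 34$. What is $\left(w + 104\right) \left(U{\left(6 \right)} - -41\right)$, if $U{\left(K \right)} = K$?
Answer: $4042$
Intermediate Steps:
$w = -18$
$\left(w + 104\right) \left(U{\left(6 \right)} - -41\right) = \left(-18 + 104\right) \left(6 - -41\right) = 86 \left(6 + 41\right) = 86 \cdot 47 = 4042$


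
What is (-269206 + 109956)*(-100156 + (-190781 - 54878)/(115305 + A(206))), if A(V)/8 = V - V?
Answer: 367827153662150/23061 ≈ 1.5950e+10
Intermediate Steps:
A(V) = 0 (A(V) = 8*(V - V) = 8*0 = 0)
(-269206 + 109956)*(-100156 + (-190781 - 54878)/(115305 + A(206))) = (-269206 + 109956)*(-100156 + (-190781 - 54878)/(115305 + 0)) = -159250*(-100156 - 245659/115305) = -159250*(-11548733239/115305) = 367827153662150/23061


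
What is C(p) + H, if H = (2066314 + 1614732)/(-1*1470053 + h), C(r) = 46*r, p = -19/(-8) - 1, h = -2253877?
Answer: 463715053/7447860 ≈ 62.262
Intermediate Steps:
p = 11/8 (p = -1/8*(-19) - 1 = 19/8 - 1 = 11/8 ≈ 1.3750)
H = -1840523/1861965 (H = (2066314 + 1614732)/(-1*1470053 - 2253877) = 3681046/(-1470053 - 2253877) = 3681046/(-3723930) = 3681046*(-1/3723930) = -1840523/1861965 ≈ -0.98848)
C(p) + H = 46*(11/8) - 1840523/1861965 = 253/4 - 1840523/1861965 = 463715053/7447860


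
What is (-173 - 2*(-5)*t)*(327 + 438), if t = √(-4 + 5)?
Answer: -124695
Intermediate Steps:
t = 1 (t = √1 = 1)
(-173 - 2*(-5)*t)*(327 + 438) = (-173 - 2*(-5))*(327 + 438) = (-173 - (-10))*765 = (-173 - 1*(-10))*765 = (-173 + 10)*765 = -163*765 = -124695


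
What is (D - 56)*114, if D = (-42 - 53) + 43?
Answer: -12312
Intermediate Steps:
D = -52 (D = -95 + 43 = -52)
(D - 56)*114 = (-52 - 56)*114 = -108*114 = -12312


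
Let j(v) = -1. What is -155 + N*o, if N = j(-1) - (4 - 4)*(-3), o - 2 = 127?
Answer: -284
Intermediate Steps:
o = 129 (o = 2 + 127 = 129)
N = -1 (N = -1 - (4 - 4)*(-3) = -1 - 0*(-3) = -1 - 1*0 = -1 + 0 = -1)
-155 + N*o = -155 - 1*129 = -155 - 129 = -284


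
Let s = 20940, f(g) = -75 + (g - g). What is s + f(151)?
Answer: 20865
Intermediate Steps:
f(g) = -75 (f(g) = -75 + 0 = -75)
s + f(151) = 20940 - 75 = 20865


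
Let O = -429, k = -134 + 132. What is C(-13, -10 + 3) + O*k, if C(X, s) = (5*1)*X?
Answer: 793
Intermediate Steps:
C(X, s) = 5*X
k = -2
C(-13, -10 + 3) + O*k = 5*(-13) - 429*(-2) = -65 + 858 = 793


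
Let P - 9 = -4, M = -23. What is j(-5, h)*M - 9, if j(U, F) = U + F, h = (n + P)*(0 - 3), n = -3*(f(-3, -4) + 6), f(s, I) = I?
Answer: 37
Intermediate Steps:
P = 5 (P = 9 - 4 = 5)
n = -6 (n = -3*(-4 + 6) = -3*2 = -6)
h = 3 (h = (-6 + 5)*(0 - 3) = -1*(-3) = 3)
j(U, F) = F + U
j(-5, h)*M - 9 = (3 - 5)*(-23) - 9 = -2*(-23) - 9 = 46 - 9 = 37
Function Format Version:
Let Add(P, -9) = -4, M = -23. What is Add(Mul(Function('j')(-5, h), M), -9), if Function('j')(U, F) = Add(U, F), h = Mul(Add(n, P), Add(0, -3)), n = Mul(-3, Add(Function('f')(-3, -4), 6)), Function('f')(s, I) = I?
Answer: 37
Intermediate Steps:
P = 5 (P = Add(9, -4) = 5)
n = -6 (n = Mul(-3, Add(-4, 6)) = Mul(-3, 2) = -6)
h = 3 (h = Mul(Add(-6, 5), Add(0, -3)) = Mul(-1, -3) = 3)
Function('j')(U, F) = Add(F, U)
Add(Mul(Function('j')(-5, h), M), -9) = Add(Mul(Add(3, -5), -23), -9) = Add(Mul(-2, -23), -9) = Add(46, -9) = 37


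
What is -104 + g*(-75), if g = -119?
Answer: 8821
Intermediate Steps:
-104 + g*(-75) = -104 - 119*(-75) = -104 + 8925 = 8821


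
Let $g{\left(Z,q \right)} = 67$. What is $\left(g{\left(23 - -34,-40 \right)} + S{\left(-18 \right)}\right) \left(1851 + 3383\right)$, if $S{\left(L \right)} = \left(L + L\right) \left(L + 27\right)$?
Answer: $-1345138$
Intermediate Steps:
$S{\left(L \right)} = 2 L \left(27 + L\right)$
$\left(g{\left(23 - -34,-40 \right)} + S{\left(-18 \right)}\right) \left(1851 + 3383\right) = \left(67 + 2 \left(-18\right) \left(27 - 18\right)\right) \left(1851 + 3383\right) = \left(67 + 2 \left(-18\right) 9\right) 5234 = \left(67 - 324\right) 5234 = \left(-257\right) 5234 = -1345138$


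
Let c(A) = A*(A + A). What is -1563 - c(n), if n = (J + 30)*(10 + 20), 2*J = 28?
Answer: -3486363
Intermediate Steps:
J = 14 (J = (½)*28 = 14)
n = 1320 (n = (14 + 30)*(10 + 20) = 44*30 = 1320)
c(A) = 2*A² (c(A) = A*(2*A) = 2*A²)
-1563 - c(n) = -1563 - 2*1320² = -1563 - 2*1742400 = -1563 - 1*3484800 = -1563 - 3484800 = -3486363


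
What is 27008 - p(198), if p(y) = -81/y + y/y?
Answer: 594163/22 ≈ 27007.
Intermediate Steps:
p(y) = 1 - 81/y (p(y) = -81/y + 1 = 1 - 81/y)
27008 - p(198) = 27008 - (-81 + 198)/198 = 27008 - 117/198 = 27008 - 1*13/22 = 27008 - 13/22 = 594163/22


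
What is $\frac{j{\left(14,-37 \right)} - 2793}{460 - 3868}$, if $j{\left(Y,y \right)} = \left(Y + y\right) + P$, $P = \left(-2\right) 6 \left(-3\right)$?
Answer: $\frac{695}{852} \approx 0.81573$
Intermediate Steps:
$P = 36$ ($P = \left(-12\right) \left(-3\right) = 36$)
$j{\left(Y,y \right)} = 36 + Y + y$ ($j{\left(Y,y \right)} = \left(Y + y\right) + 36 = 36 + Y + y$)
$\frac{j{\left(14,-37 \right)} - 2793}{460 - 3868} = \frac{\left(36 + 14 - 37\right) - 2793}{460 - 3868} = \frac{13 - 2793}{-3408} = \left(-2780\right) \left(- \frac{1}{3408}\right) = \frac{695}{852}$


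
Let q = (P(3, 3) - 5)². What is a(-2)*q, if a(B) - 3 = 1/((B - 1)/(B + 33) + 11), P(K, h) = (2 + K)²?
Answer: 209000/169 ≈ 1236.7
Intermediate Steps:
a(B) = 3 + 1/(11 + (-1 + B)/(33 + B)) (a(B) = 3 + 1/((B - 1)/(B + 33) + 11) = 3 + 1/((-1 + B)/(33 + B) + 11) = 3 + 1/(11 + (-1 + B)/(33 + B)))
q = 400 (q = ((2 + 3)² - 5)² = (5² - 5)² = (25 - 5)² = 20² = 400)
a(-2)*q = ((1119 + 37*(-2))/(2*(181 + 6*(-2))))*400 = ((1119 - 74)/(2*(181 - 12)))*400 = ((½)*1045/169)*400 = ((½)*(1/169)*1045)*400 = (1045/338)*400 = 209000/169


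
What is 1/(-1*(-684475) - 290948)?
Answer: 1/393527 ≈ 2.5411e-6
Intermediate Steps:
1/(-1*(-684475) - 290948) = 1/(684475 - 290948) = 1/393527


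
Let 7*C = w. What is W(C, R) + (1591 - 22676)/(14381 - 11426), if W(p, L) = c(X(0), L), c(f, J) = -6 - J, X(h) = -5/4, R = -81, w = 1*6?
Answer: 40108/591 ≈ 67.865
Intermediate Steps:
w = 6
C = 6/7 (C = (⅐)*6 = 6/7 ≈ 0.85714)
X(h) = -5/4 (X(h) = -5*¼ = -5/4)
W(p, L) = -6 - L
W(C, R) + (1591 - 22676)/(14381 - 11426) = (-6 - 1*(-81)) + (1591 - 22676)/(14381 - 11426) = (-6 + 81) - 21085/2955 = 75 - 21085*1/2955 = 75 - 4217/591 = 40108/591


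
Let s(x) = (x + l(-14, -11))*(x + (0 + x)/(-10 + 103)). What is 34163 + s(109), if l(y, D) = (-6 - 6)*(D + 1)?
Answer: 5523493/93 ≈ 59392.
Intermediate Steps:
l(y, D) = -12 - 12*D (l(y, D) = -12*(1 + D) = -12 - 12*D)
s(x) = 94*x*(120 + x)/93 (s(x) = (x + (-12 - 12*(-11)))*(x + (0 + x)/(-10 + 103)) = (x + (-12 + 132))*(x + x/93) = (x + 120)*(x + x*(1/93)) = (120 + x)*(x + x/93) = (120 + x)*(94*x/93) = 94*x*(120 + x)/93)
34163 + s(109) = 34163 + (94/93)*109*(120 + 109) = 34163 + (94/93)*109*229 = 34163 + 2346334/93 = 5523493/93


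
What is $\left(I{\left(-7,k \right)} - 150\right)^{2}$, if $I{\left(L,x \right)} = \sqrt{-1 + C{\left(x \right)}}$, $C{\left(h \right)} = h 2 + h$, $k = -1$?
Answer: $22496 - 600 i \approx 22496.0 - 600.0 i$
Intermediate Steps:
$C{\left(h \right)} = 3 h$ ($C{\left(h \right)} = 2 h + h = 3 h$)
$I{\left(L,x \right)} = \sqrt{-1 + 3 x}$
$\left(I{\left(-7,k \right)} - 150\right)^{2} = \left(\sqrt{-1 + 3 \left(-1\right)} - 150\right)^{2} = \left(\sqrt{-1 - 3} - 150\right)^{2} = \left(\sqrt{-4} - 150\right)^{2} = \left(2 i - 150\right)^{2} = \left(-150 + 2 i\right)^{2}$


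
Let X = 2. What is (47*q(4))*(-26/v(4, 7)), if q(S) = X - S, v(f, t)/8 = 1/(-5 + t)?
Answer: 611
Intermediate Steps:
v(f, t) = 8/(-5 + t)
q(S) = 2 - S
(47*q(4))*(-26/v(4, 7)) = (47*(2 - 1*4))*(-26/(8/(-5 + 7))) = (47*(2 - 4))*(-26/(8/2)) = (47*(-2))*(-26/(8*(½))) = -(-2444)/4 = -94*(-13/2) = 611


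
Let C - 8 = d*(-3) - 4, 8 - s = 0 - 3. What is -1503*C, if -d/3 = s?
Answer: -154809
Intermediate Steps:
s = 11 (s = 8 - (0 - 3) = 8 - 1*(-3) = 8 + 3 = 11)
d = -33 (d = -3*11 = -33)
C = 103 (C = 8 + (-33*(-3) - 4) = 8 + (99 - 4) = 8 + 95 = 103)
-1503*C = -1503*103 = -154809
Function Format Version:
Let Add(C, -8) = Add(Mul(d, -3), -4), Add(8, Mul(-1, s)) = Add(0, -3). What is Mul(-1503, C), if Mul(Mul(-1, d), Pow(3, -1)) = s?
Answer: -154809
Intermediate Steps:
s = 11 (s = Add(8, Mul(-1, Add(0, -3))) = Add(8, Mul(-1, -3)) = Add(8, 3) = 11)
d = -33 (d = Mul(-3, 11) = -33)
C = 103 (C = Add(8, Add(Mul(-33, -3), -4)) = Add(8, Add(99, -4)) = Add(8, 95) = 103)
Mul(-1503, C) = Mul(-1503, 103) = -154809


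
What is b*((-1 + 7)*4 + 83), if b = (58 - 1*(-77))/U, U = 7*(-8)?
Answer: -14445/56 ≈ -257.95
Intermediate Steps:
U = -56
b = -135/56 (b = (58 - 1*(-77))/(-56) = (58 + 77)*(-1/56) = 135*(-1/56) = -135/56 ≈ -2.4107)
b*((-1 + 7)*4 + 83) = -135*((-1 + 7)*4 + 83)/56 = -135*(6*4 + 83)/56 = -135*(24 + 83)/56 = -135/56*107 = -14445/56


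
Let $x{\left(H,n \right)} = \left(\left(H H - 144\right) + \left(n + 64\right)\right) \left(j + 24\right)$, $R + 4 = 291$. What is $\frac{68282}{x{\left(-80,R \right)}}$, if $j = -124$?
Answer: $- \frac{34141}{330350} \approx -0.10335$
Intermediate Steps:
$R = 287$ ($R = -4 + 291 = 287$)
$x{\left(H,n \right)} = 8000 - 100 n - 100 H^{2}$ ($x{\left(H,n \right)} = \left(\left(H H - 144\right) + \left(n + 64\right)\right) \left(-124 + 24\right) = \left(\left(H^{2} - 144\right) + \left(64 + n\right)\right) \left(-100\right) = \left(\left(-144 + H^{2}\right) + \left(64 + n\right)\right) \left(-100\right) = \left(-80 + n + H^{2}\right) \left(-100\right) = 8000 - 100 n - 100 H^{2}$)
$\frac{68282}{x{\left(-80,R \right)}} = \frac{68282}{8000 - 28700 - 100 \left(-80\right)^{2}} = \frac{68282}{8000 - 28700 - 640000} = \frac{68282}{-660700} = 68282 \left(- \frac{1}{660700}\right) = - \frac{34141}{330350}$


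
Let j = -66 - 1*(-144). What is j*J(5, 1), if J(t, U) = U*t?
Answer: 390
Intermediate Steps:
j = 78 (j = -66 + 144 = 78)
j*J(5, 1) = 78*(1*5) = 78*5 = 390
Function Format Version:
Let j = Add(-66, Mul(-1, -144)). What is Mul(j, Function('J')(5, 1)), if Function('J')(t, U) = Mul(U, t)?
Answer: 390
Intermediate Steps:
j = 78 (j = Add(-66, 144) = 78)
Mul(j, Function('J')(5, 1)) = Mul(78, Mul(1, 5)) = Mul(78, 5) = 390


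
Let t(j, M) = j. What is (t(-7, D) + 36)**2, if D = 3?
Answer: 841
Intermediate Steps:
(t(-7, D) + 36)**2 = (-7 + 36)**2 = 29**2 = 841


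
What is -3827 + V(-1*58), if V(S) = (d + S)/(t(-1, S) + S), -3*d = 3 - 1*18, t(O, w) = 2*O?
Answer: -229567/60 ≈ -3826.1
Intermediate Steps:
d = 5 (d = -(3 - 1*18)/3 = -(3 - 18)/3 = -⅓*(-15) = 5)
V(S) = (5 + S)/(-2 + S) (V(S) = (5 + S)/(2*(-1) + S) = (5 + S)/(-2 + S))
-3827 + V(-1*58) = -3827 + (5 - 1*58)/(-2 - 1*58) = -3827 + (5 - 58)/(-2 - 58) = -3827 - 53/(-60) = -3827 - 1/60*(-53) = -3827 + 53/60 = -229567/60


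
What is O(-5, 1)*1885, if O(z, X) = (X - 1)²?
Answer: 0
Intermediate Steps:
O(z, X) = (-1 + X)²
O(-5, 1)*1885 = (-1 + 1)²*1885 = 0²*1885 = 0*1885 = 0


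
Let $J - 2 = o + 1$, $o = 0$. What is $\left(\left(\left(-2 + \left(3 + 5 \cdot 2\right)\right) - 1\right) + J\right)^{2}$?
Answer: $169$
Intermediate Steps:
$J = 3$ ($J = 2 + \left(0 + 1\right) = 2 + 1 = 3$)
$\left(\left(\left(-2 + \left(3 + 5 \cdot 2\right)\right) - 1\right) + J\right)^{2} = \left(\left(\left(-2 + \left(3 + 5 \cdot 2\right)\right) - 1\right) + 3\right)^{2} = \left(\left(\left(-2 + \left(3 + 10\right)\right) - 1\right) + 3\right)^{2} = \left(\left(\left(-2 + 13\right) - 1\right) + 3\right)^{2} = \left(\left(11 - 1\right) + 3\right)^{2} = \left(10 + 3\right)^{2} = 13^{2} = 169$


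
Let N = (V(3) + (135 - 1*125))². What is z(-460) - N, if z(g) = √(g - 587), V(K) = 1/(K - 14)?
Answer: -11881/121 + I*√1047 ≈ -98.19 + 32.357*I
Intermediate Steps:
V(K) = 1/(-14 + K)
z(g) = √(-587 + g)
N = 11881/121 (N = (1/(-14 + 3) + (135 - 1*125))² = (1/(-11) + (135 - 125))² = (-1/11 + 10)² = (109/11)² = 11881/121 ≈ 98.190)
z(-460) - N = √(-587 - 460) - 1*11881/121 = √(-1047) - 11881/121 = I*√1047 - 11881/121 = -11881/121 + I*√1047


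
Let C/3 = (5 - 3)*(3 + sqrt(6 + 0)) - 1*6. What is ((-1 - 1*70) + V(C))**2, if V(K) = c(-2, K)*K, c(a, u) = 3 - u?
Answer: 84313 - 10332*sqrt(6) ≈ 59005.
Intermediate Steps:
C = 6*sqrt(6) (C = 3*((5 - 3)*(3 + sqrt(6 + 0)) - 1*6) = 3*(2*(3 + sqrt(6)) - 6) = 3*((6 + 2*sqrt(6)) - 6) = 3*(2*sqrt(6)) = 6*sqrt(6) ≈ 14.697)
V(K) = K*(3 - K) (V(K) = (3 - K)*K = K*(3 - K))
((-1 - 1*70) + V(C))**2 = ((-1 - 1*70) + (6*sqrt(6))*(3 - 6*sqrt(6)))**2 = ((-1 - 70) + (6*sqrt(6))*(3 - 6*sqrt(6)))**2 = (-71 + 6*sqrt(6)*(3 - 6*sqrt(6)))**2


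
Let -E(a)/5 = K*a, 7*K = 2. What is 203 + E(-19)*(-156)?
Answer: -28219/7 ≈ -4031.3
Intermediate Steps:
K = 2/7 (K = (⅐)*2 = 2/7 ≈ 0.28571)
E(a) = -10*a/7
203 + E(-19)*(-156) = 203 - 10/7*(-19)*(-156) = 203 + (190/7)*(-156) = 203 - 29640/7 = -28219/7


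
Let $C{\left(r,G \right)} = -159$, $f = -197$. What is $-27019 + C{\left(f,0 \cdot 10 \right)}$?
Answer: $-27178$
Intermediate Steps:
$-27019 + C{\left(f,0 \cdot 10 \right)} = -27019 - 159 = -27178$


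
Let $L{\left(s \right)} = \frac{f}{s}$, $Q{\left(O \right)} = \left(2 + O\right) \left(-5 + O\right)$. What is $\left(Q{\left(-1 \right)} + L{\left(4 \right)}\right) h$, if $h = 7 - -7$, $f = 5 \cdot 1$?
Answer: $- \frac{133}{2} \approx -66.5$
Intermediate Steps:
$Q{\left(O \right)} = \left(-5 + O\right) \left(2 + O\right)$
$f = 5$
$L{\left(s \right)} = \frac{5}{s}$
$h = 14$ ($h = 7 + 7 = 14$)
$\left(Q{\left(-1 \right)} + L{\left(4 \right)}\right) h = \left(\left(-10 + \left(-1\right)^{2} - -3\right) + \frac{5}{4}\right) 14 = \left(\left(-10 + 1 + 3\right) + 5 \cdot \frac{1}{4}\right) 14 = \left(-6 + \frac{5}{4}\right) 14 = \left(- \frac{19}{4}\right) 14 = - \frac{133}{2}$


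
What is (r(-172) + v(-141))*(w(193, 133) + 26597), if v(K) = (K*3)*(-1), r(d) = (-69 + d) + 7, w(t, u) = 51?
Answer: 5036472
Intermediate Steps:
r(d) = -62 + d
v(K) = -3*K (v(K) = (3*K)*(-1) = -3*K)
(r(-172) + v(-141))*(w(193, 133) + 26597) = ((-62 - 172) - 3*(-141))*(51 + 26597) = (-234 + 423)*26648 = 189*26648 = 5036472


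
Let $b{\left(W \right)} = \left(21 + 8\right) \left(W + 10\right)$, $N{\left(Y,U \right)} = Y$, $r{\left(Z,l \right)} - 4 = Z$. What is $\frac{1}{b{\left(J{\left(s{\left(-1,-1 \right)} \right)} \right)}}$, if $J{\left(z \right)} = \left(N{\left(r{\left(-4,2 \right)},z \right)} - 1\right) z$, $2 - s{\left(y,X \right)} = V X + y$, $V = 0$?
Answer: $\frac{1}{203} \approx 0.0049261$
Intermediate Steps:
$r{\left(Z,l \right)} = 4 + Z$
$s{\left(y,X \right)} = 2 - y$ ($s{\left(y,X \right)} = 2 - \left(0 X + y\right) = 2 - \left(0 + y\right) = 2 - y$)
$J{\left(z \right)} = - z$ ($J{\left(z \right)} = \left(\left(4 - 4\right) - 1\right) z = \left(0 - 1\right) z = - z$)
$b{\left(W \right)} = 290 + 29 W$ ($b{\left(W \right)} = 29 \left(10 + W\right) = 290 + 29 W$)
$\frac{1}{b{\left(J{\left(s{\left(-1,-1 \right)} \right)} \right)}} = \frac{1}{290 + 29 \left(- (2 - -1)\right)} = \frac{1}{290 + 29 \left(- (2 + 1)\right)} = \frac{1}{290 + 29 \left(\left(-1\right) 3\right)} = \frac{1}{290 + 29 \left(-3\right)} = \frac{1}{290 - 87} = \frac{1}{203}$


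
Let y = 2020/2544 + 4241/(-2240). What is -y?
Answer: 391519/356160 ≈ 1.0993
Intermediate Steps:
y = -391519/356160 (y = 2020*(1/2544) + 4241*(-1/2240) = 505/636 - 4241/2240 = -391519/356160 ≈ -1.0993)
-y = -1*(-391519/356160) = 391519/356160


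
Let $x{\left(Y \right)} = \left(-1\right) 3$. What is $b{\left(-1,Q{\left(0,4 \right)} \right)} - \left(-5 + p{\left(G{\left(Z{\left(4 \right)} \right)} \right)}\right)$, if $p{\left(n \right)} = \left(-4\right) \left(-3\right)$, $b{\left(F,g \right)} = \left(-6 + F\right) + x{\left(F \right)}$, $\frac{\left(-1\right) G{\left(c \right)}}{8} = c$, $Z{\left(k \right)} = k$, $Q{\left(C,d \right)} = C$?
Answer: $-17$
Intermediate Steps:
$G{\left(c \right)} = - 8 c$
$x{\left(Y \right)} = -3$
$b{\left(F,g \right)} = -9 + F$ ($b{\left(F,g \right)} = \left(-6 + F\right) - 3 = -9 + F$)
$p{\left(n \right)} = 12$
$b{\left(-1,Q{\left(0,4 \right)} \right)} - \left(-5 + p{\left(G{\left(Z{\left(4 \right)} \right)} \right)}\right) = \left(-9 - 1\right) + \left(5 - 12\right) = -10 + \left(5 - 12\right) = -10 - 7 = -17$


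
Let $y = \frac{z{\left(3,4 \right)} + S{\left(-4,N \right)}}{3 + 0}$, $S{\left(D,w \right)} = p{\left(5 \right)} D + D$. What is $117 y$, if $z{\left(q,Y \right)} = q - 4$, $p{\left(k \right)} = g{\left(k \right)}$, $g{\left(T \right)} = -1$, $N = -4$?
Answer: $-39$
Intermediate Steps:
$p{\left(k \right)} = -1$
$S{\left(D,w \right)} = 0$ ($S{\left(D,w \right)} = - D + D = 0$)
$z{\left(q,Y \right)} = -4 + q$
$y = - \frac{1}{3}$ ($y = \frac{\left(-4 + 3\right) + 0}{3 + 0} = \frac{-1 + 0}{3} = \left(-1\right) \frac{1}{3} = - \frac{1}{3} \approx -0.33333$)
$117 y = 117 \left(- \frac{1}{3}\right) = -39$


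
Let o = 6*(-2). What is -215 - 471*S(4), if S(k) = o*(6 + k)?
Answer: 56305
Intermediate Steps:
o = -12
S(k) = -72 - 12*k (S(k) = -12*(6 + k) = -72 - 12*k)
-215 - 471*S(4) = -215 - 471*(-72 - 12*4) = -215 - 471*(-72 - 48) = -215 - 471*(-120) = -215 + 56520 = 56305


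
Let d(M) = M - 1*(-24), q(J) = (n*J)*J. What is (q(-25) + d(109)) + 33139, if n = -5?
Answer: 30147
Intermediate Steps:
q(J) = -5*J**2 (q(J) = (-5*J)*J = -5*J**2)
d(M) = 24 + M (d(M) = M + 24 = 24 + M)
(q(-25) + d(109)) + 33139 = (-5*(-25)**2 + (24 + 109)) + 33139 = (-5*625 + 133) + 33139 = (-3125 + 133) + 33139 = -2992 + 33139 = 30147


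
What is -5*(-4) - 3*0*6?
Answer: 20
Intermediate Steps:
-5*(-4) - 3*0*6 = 20 + 0*6 = 20 + 0 = 20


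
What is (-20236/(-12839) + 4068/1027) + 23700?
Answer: 312572987524/13185653 ≈ 23706.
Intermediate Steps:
(-20236/(-12839) + 4068/1027) + 23700 = (-20236*(-1/12839) + 4068*(1/1027)) + 23700 = (20236/12839 + 4068/1027) + 23700 = 73011424/13185653 + 23700 = 312572987524/13185653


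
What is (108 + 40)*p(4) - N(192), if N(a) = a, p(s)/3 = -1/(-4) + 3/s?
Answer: 252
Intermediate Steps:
p(s) = 3/4 + 9/s (p(s) = 3*(-1/(-4) + 3/s) = 3*(-1*(-1/4) + 3/s) = 3*(1/4 + 3/s) = 3/4 + 9/s)
(108 + 40)*p(4) - N(192) = (108 + 40)*(3/4 + 9/4) - 1*192 = 148*(3/4 + 9*(1/4)) - 192 = 148*(3/4 + 9/4) - 192 = 148*3 - 192 = 444 - 192 = 252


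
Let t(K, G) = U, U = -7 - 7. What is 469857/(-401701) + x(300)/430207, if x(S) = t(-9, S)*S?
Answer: -203822914599/172814582107 ≈ -1.1794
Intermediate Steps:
U = -14
t(K, G) = -14
x(S) = -14*S
469857/(-401701) + x(300)/430207 = 469857/(-401701) - 14*300/430207 = 469857*(-1/401701) - 4200*1/430207 = -469857/401701 - 4200/430207 = -203822914599/172814582107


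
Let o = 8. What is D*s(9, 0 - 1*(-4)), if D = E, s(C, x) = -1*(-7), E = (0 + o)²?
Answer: 448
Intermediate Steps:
E = 64 (E = (0 + 8)² = 8² = 64)
s(C, x) = 7
D = 64
D*s(9, 0 - 1*(-4)) = 64*7 = 448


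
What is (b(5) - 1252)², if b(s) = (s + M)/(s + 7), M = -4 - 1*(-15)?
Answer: 14077504/9 ≈ 1.5642e+6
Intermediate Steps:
M = 11 (M = -4 + 15 = 11)
b(s) = (11 + s)/(7 + s) (b(s) = (s + 11)/(s + 7) = (11 + s)/(7 + s))
(b(5) - 1252)² = ((11 + 5)/(7 + 5) - 1252)² = (16/12 - 1252)² = ((1/12)*16 - 1252)² = (4/3 - 1252)² = (-3752/3)² = 14077504/9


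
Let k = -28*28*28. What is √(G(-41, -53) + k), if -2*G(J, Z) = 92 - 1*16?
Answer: I*√21990 ≈ 148.29*I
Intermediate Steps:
G(J, Z) = -38 (G(J, Z) = -(92 - 1*16)/2 = -(92 - 16)/2 = -½*76 = -38)
k = -21952 (k = -784*28 = -21952)
√(G(-41, -53) + k) = √(-38 - 21952) = √(-21990) = I*√21990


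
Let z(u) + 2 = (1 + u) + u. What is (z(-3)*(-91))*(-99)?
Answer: -63063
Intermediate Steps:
z(u) = -1 + 2*u (z(u) = -2 + ((1 + u) + u) = -2 + (1 + 2*u) = -1 + 2*u)
(z(-3)*(-91))*(-99) = ((-1 + 2*(-3))*(-91))*(-99) = ((-1 - 6)*(-91))*(-99) = -7*(-91)*(-99) = 637*(-99) = -63063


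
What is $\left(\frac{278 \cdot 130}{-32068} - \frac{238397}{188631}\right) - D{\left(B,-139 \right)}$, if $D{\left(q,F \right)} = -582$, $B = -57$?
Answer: $\frac{876516741280}{1512254727} \approx 579.61$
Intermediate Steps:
$\left(\frac{278 \cdot 130}{-32068} - \frac{238397}{188631}\right) - D{\left(B,-139 \right)} = \left(\frac{278 \cdot 130}{-32068} - \frac{238397}{188631}\right) - -582 = \left(36140 \left(- \frac{1}{32068}\right) - \frac{238397}{188631}\right) + 582 = \left(- \frac{9035}{8017} - \frac{238397}{188631}\right) + 582 = - \frac{3615509834}{1512254727} + 582 = \frac{876516741280}{1512254727}$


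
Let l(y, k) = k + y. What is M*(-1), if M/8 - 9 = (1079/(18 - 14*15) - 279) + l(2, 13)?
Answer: 50039/24 ≈ 2085.0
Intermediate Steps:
M = -50039/24 (M = 72 + 8*((1079/(18 - 14*15) - 279) + (13 + 2)) = 72 + 8*((1079/(18 - 210) - 279) + 15) = 72 + 8*((1079/(-192) - 279) + 15) = 72 + 8*((1079*(-1/192) - 279) + 15) = 72 + 8*((-1079/192 - 279) + 15) = 72 + 8*(-54647/192 + 15) = 72 + 8*(-51767/192) = 72 - 51767/24 = -50039/24 ≈ -2085.0)
M*(-1) = -50039/24*(-1) = 50039/24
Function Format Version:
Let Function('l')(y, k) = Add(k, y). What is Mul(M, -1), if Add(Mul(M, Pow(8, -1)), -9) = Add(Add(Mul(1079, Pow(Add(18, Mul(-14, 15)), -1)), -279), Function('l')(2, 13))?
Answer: Rational(50039, 24) ≈ 2085.0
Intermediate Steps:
M = Rational(-50039, 24) (M = Add(72, Mul(8, Add(Add(Mul(1079, Pow(Add(18, Mul(-14, 15)), -1)), -279), Add(13, 2)))) = Add(72, Mul(8, Add(Add(Mul(1079, Pow(Add(18, -210), -1)), -279), 15))) = Add(72, Mul(8, Add(Add(Mul(1079, Pow(-192, -1)), -279), 15))) = Add(72, Mul(8, Add(Add(Mul(1079, Rational(-1, 192)), -279), 15))) = Add(72, Mul(8, Add(Add(Rational(-1079, 192), -279), 15))) = Add(72, Mul(8, Add(Rational(-54647, 192), 15))) = Add(72, Mul(8, Rational(-51767, 192))) = Add(72, Rational(-51767, 24)) = Rational(-50039, 24) ≈ -2085.0)
Mul(M, -1) = Mul(Rational(-50039, 24), -1) = Rational(50039, 24)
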